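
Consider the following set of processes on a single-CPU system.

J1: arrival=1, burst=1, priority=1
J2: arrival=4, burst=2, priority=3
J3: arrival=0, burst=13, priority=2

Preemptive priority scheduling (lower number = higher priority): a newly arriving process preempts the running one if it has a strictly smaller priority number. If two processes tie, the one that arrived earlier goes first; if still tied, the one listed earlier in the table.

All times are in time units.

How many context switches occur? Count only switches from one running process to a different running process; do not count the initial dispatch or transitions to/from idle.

Gantt: | J3 0-1 | J1 1-2 | J3 2-14 | J2 14-16 |
Completion: J1=2  J2=16  J3=14

3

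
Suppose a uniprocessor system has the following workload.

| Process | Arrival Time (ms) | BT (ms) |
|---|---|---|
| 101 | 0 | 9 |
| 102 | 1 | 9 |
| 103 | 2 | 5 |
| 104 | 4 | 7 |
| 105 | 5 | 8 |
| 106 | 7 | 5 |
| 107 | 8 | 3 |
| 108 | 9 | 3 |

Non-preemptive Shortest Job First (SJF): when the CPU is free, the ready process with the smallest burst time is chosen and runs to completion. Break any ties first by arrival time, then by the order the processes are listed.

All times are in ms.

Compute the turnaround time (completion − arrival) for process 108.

6

Gantt: | 101 0-9 | 107 9-12 | 108 12-15 | 103 15-20 | 106 20-25 | 104 25-32 | 105 32-40 | 102 40-49 |
Completion: 101=9  102=49  103=20  104=32  105=40  106=25  107=12  108=15
Turnaround (C−A): 101=9  102=48  103=18  104=28  105=35  106=18  107=4  108=6
Turnaround(108) = completion − arrival = 15 − 9 = 6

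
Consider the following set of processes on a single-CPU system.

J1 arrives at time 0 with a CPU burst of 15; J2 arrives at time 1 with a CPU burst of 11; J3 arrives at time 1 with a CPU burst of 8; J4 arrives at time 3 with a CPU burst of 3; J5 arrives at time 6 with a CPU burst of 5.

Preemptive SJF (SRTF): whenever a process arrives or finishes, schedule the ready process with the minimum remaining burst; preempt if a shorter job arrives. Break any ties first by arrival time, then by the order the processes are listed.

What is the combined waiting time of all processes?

51

Timeline: | J1 0-1 | J3 1-3 | J4 3-6 | J5 6-11 | J3 11-17 | J2 17-28 | J1 28-42 |
Completion: J1=42  J2=28  J3=17  J4=6  J5=11
Waiting = turnaround − burst: J1=27, J2=16, J3=8, J4=0, J5=0
Total waiting = 27 + 16 + 8 + 0 + 0 = 51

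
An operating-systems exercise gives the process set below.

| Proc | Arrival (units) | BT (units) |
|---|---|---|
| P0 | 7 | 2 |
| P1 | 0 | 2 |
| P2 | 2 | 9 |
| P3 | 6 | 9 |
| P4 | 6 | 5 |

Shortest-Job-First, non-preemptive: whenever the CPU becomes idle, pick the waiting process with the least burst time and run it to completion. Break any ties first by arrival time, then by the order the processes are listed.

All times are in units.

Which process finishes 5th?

P3

Schedule: | P1 0-2 | P2 2-11 | P0 11-13 | P4 13-18 | P3 18-27 |
Completion: P0=13  P1=2  P2=11  P3=27  P4=18
Turnaround (C−A): P0=6  P1=2  P2=9  P3=21  P4=12
Finish order: P1 → P2 → P0 → P4 → P3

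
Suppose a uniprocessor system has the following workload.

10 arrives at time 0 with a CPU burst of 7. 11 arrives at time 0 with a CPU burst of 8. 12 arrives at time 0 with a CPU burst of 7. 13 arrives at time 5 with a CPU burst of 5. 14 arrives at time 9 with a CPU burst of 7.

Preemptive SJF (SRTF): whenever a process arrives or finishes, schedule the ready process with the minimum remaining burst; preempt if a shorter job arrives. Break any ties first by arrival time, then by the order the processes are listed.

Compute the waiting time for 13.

2

Timeline: | 10 0-7 | 13 7-12 | 12 12-19 | 14 19-26 | 11 26-34 |
Completion: 10=7  11=34  12=19  13=12  14=26
Waiting(13) = turnaround − burst = 7 − 5 = 2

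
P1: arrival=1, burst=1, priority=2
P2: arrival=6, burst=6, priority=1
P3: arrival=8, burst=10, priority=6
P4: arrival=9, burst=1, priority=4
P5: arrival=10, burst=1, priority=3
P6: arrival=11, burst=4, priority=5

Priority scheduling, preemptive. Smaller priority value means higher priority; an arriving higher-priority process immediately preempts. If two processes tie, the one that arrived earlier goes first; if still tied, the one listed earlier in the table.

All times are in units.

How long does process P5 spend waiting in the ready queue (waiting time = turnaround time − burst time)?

2

Gantt: | idle 0-1 | P1 1-2 | idle 2-6 | P2 6-12 | P5 12-13 | P4 13-14 | P6 14-18 | P3 18-28 |
Completion: P1=2  P2=12  P3=28  P4=14  P5=13  P6=18
Waiting(P5) = turnaround − burst = 3 − 1 = 2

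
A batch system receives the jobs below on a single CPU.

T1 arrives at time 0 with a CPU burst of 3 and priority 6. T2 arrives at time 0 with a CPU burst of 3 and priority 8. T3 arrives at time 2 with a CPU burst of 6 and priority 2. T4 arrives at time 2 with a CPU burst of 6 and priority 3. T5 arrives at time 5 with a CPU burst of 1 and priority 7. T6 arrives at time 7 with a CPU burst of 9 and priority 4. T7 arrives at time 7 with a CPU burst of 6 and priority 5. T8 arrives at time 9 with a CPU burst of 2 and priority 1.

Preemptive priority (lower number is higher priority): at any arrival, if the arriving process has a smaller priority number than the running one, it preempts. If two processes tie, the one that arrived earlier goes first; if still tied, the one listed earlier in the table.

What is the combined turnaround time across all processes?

Schedule: | T1 0-2 | T3 2-8 | T4 8-9 | T8 9-11 | T4 11-16 | T6 16-25 | T7 25-31 | T1 31-32 | T5 32-33 | T2 33-36 |
Completion: T1=32  T2=36  T3=8  T4=16  T5=33  T6=25  T7=31  T8=11
Turnaround (C−A): T1=32  T2=36  T3=6  T4=14  T5=28  T6=18  T7=24  T8=2
Turnaround = completion − arrival: T1=32, T2=36, T3=6, T4=14, T5=28, T6=18, T7=24, T8=2
Total turnaround = 32 + 36 + 6 + 14 + 28 + 18 + 24 + 2 = 160

160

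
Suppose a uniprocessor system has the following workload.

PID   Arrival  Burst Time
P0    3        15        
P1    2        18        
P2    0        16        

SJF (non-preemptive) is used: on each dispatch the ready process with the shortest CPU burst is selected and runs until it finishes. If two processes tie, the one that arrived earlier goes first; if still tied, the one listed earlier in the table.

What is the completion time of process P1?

Schedule: | P2 0-16 | P0 16-31 | P1 31-49 |
Completion: P0=31  P1=49  P2=16
Turnaround (C−A): P0=28  P1=47  P2=16

49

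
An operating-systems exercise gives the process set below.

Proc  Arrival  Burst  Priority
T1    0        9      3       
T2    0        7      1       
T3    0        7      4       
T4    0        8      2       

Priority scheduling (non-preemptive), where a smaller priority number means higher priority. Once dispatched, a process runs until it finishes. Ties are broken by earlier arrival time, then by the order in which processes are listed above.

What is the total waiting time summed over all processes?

46

Timeline: | T2 0-7 | T4 7-15 | T1 15-24 | T3 24-31 |
Completion: T1=24  T2=7  T3=31  T4=15
Waiting = turnaround − burst: T1=15, T2=0, T3=24, T4=7
Total waiting = 15 + 0 + 24 + 7 = 46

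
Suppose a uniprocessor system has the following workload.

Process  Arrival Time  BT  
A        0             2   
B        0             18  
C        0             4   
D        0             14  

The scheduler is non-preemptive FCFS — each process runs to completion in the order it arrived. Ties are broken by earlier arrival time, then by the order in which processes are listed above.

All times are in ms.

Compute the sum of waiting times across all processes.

46

Gantt: | A 0-2 | B 2-20 | C 20-24 | D 24-38 |
Completion: A=2  B=20  C=24  D=38
Turnaround (C−A): A=2  B=20  C=24  D=38
Waiting = turnaround − burst: A=0, B=2, C=20, D=24
Total waiting = 0 + 2 + 20 + 24 = 46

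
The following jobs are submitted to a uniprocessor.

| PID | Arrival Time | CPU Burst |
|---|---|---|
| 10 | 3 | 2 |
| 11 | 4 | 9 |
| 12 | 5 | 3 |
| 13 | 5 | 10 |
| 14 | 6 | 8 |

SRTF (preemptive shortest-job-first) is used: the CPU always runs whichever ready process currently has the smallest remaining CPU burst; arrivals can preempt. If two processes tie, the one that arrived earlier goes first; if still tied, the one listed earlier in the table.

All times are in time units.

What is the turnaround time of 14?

Timeline: | idle 0-3 | 10 3-5 | 12 5-8 | 14 8-16 | 11 16-25 | 13 25-35 |
Completion: 10=5  11=25  12=8  13=35  14=16
Turnaround (C−A): 10=2  11=21  12=3  13=30  14=10
Turnaround(14) = completion − arrival = 16 − 6 = 10

10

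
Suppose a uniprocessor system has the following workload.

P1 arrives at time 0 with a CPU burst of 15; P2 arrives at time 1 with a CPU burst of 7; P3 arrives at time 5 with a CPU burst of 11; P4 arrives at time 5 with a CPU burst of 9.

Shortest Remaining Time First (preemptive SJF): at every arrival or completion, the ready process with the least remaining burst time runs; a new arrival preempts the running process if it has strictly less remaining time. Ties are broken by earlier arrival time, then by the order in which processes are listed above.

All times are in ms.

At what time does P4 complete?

17

Timeline: | P1 0-1 | P2 1-8 | P4 8-17 | P3 17-28 | P1 28-42 |
Completion: P1=42  P2=8  P3=28  P4=17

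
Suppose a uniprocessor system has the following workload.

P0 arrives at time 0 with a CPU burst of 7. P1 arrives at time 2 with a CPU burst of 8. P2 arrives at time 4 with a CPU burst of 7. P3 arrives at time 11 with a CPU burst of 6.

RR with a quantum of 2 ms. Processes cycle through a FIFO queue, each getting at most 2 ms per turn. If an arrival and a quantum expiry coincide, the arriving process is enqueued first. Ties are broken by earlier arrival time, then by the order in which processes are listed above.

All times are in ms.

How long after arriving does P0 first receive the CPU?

0

Timeline: | P0 0-2 | P1 2-4 | P0 4-6 | P2 6-8 | P1 8-10 | P0 10-12 | P2 12-14 | P1 14-16 | P3 16-18 | P0 18-19 | P2 19-21 | P1 21-23 | P3 23-25 | P2 25-26 | P3 26-28 |
Completion: P0=19  P1=23  P2=26  P3=28
Response(P0) = first start − arrival = 0 − 0 = 0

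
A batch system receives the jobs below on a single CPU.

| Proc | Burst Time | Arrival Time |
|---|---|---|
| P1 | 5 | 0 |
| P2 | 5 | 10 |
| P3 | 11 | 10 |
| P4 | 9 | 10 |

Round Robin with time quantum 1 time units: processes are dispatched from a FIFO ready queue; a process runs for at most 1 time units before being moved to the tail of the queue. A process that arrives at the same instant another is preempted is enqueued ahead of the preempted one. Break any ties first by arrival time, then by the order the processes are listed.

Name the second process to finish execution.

P2

Timeline: | P1 0-5 | idle 5-10 | P2 10-11 | P3 11-12 | P4 12-13 | P2 13-14 | P3 14-15 | P4 15-16 | P2 16-17 | P3 17-18 | P4 18-19 | P2 19-20 | P3 20-21 | P4 21-22 | P2 22-23 | P3 23-24 | P4 24-25 | P3 25-26 | P4 26-27 | P3 27-28 | P4 28-29 | P3 29-30 | P4 30-31 | P3 31-32 | P4 32-33 | P3 33-35 |
Completion: P1=5  P2=23  P3=35  P4=33
Finish order: P1 → P2 → P4 → P3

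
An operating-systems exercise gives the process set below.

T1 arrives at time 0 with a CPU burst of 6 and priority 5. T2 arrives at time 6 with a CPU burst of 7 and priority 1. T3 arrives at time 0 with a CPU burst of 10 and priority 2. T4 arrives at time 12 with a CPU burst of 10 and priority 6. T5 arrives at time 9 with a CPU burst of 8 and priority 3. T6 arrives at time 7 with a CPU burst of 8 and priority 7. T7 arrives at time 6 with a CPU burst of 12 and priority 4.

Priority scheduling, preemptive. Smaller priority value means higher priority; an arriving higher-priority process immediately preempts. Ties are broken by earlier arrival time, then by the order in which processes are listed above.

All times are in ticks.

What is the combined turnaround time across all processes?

209

Schedule: | T3 0-6 | T2 6-13 | T3 13-17 | T5 17-25 | T7 25-37 | T1 37-43 | T4 43-53 | T6 53-61 |
Completion: T1=43  T2=13  T3=17  T4=53  T5=25  T6=61  T7=37
Turnaround (C−A): T1=43  T2=7  T3=17  T4=41  T5=16  T6=54  T7=31
Turnaround = completion − arrival: T1=43, T2=7, T3=17, T4=41, T5=16, T6=54, T7=31
Total turnaround = 43 + 7 + 17 + 41 + 16 + 54 + 31 = 209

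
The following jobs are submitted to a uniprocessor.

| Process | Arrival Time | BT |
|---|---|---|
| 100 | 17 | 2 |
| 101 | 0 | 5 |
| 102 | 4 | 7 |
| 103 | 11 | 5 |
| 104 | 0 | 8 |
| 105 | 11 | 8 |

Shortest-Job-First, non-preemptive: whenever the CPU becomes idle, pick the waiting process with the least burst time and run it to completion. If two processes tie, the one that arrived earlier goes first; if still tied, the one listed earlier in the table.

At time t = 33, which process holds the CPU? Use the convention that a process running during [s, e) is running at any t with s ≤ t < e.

Timeline: | 101 0-5 | 102 5-12 | 103 12-17 | 100 17-19 | 104 19-27 | 105 27-35 |
Completion: 100=19  101=5  102=12  103=17  104=27  105=35

105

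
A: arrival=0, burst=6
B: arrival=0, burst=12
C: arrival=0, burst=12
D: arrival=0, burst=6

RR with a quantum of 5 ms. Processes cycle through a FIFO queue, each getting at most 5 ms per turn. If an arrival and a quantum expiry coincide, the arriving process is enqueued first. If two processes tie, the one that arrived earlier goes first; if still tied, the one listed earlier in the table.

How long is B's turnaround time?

Schedule: | A 0-5 | B 5-10 | C 10-15 | D 15-20 | A 20-21 | B 21-26 | C 26-31 | D 31-32 | B 32-34 | C 34-36 |
Completion: A=21  B=34  C=36  D=32
Turnaround(B) = completion − arrival = 34 − 0 = 34

34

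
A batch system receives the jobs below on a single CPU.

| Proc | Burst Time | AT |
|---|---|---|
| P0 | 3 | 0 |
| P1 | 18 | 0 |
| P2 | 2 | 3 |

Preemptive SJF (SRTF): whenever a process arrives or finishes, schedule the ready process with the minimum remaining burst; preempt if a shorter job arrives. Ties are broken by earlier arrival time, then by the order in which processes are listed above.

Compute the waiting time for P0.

0

Timeline: | P0 0-3 | P2 3-5 | P1 5-23 |
Completion: P0=3  P1=23  P2=5
Turnaround (C−A): P0=3  P1=23  P2=2
Waiting(P0) = turnaround − burst = 3 − 3 = 0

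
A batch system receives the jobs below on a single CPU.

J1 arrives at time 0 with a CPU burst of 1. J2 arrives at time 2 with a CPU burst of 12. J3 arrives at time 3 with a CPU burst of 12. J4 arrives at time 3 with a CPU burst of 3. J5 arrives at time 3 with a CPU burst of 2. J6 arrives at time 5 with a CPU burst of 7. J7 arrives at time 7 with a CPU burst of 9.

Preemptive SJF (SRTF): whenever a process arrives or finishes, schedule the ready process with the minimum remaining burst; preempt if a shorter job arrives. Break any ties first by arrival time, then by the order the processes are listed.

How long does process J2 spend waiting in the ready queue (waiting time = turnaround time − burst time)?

21

Gantt: | J1 0-1 | idle 1-2 | J2 2-3 | J5 3-5 | J4 5-8 | J6 8-15 | J7 15-24 | J2 24-35 | J3 35-47 |
Completion: J1=1  J2=35  J3=47  J4=8  J5=5  J6=15  J7=24
Waiting(J2) = turnaround − burst = 33 − 12 = 21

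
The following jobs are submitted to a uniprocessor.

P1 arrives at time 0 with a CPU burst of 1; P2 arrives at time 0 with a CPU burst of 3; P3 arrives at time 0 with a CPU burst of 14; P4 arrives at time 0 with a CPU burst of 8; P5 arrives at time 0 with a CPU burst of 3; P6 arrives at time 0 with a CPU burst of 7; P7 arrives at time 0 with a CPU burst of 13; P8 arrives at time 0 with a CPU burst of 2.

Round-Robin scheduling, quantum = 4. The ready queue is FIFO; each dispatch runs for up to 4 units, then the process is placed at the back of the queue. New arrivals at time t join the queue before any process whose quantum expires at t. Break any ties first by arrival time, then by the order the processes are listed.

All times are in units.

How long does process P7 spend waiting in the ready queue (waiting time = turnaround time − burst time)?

Gantt: | P1 0-1 | P2 1-4 | P3 4-8 | P4 8-12 | P5 12-15 | P6 15-19 | P7 19-23 | P8 23-25 | P3 25-29 | P4 29-33 | P6 33-36 | P7 36-40 | P3 40-44 | P7 44-48 | P3 48-50 | P7 50-51 |
Completion: P1=1  P2=4  P3=50  P4=33  P5=15  P6=36  P7=51  P8=25
Turnaround (C−A): P1=1  P2=4  P3=50  P4=33  P5=15  P6=36  P7=51  P8=25
Waiting(P7) = turnaround − burst = 51 − 13 = 38

38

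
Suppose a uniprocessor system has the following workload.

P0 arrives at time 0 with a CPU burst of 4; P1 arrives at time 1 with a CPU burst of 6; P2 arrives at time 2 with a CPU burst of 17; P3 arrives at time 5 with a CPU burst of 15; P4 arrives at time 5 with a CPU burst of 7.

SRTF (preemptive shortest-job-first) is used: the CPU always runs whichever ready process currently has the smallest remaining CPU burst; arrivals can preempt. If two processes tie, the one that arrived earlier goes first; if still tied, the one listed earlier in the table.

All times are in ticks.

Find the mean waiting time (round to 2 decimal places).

10.00

Schedule: | P0 0-4 | P1 4-10 | P4 10-17 | P3 17-32 | P2 32-49 |
Completion: P0=4  P1=10  P2=49  P3=32  P4=17
Waiting times: P0=0, P1=3, P2=30, P3=12, P4=5
Average waiting = (0+3+30+12+5) / 5 = 50/5 = 10.00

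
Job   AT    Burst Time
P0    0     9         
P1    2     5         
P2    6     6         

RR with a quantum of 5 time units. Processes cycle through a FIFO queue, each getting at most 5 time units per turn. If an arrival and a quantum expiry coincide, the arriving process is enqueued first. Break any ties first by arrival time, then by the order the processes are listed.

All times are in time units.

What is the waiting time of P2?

8

Timeline: | P0 0-5 | P1 5-10 | P0 10-14 | P2 14-20 |
Completion: P0=14  P1=10  P2=20
Waiting(P2) = turnaround − burst = 14 − 6 = 8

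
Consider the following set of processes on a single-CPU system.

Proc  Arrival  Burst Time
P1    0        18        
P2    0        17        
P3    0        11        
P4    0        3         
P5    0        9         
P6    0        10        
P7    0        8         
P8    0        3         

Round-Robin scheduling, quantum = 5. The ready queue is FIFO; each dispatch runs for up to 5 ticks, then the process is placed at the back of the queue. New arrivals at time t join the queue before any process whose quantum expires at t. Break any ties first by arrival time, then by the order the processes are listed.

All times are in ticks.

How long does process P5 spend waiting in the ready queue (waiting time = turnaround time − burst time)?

46

Timeline: | P1 0-5 | P2 5-10 | P3 10-15 | P4 15-18 | P5 18-23 | P6 23-28 | P7 28-33 | P8 33-36 | P1 36-41 | P2 41-46 | P3 46-51 | P5 51-55 | P6 55-60 | P7 60-63 | P1 63-68 | P2 68-73 | P3 73-74 | P1 74-77 | P2 77-79 |
Completion: P1=77  P2=79  P3=74  P4=18  P5=55  P6=60  P7=63  P8=36
Waiting(P5) = turnaround − burst = 55 − 9 = 46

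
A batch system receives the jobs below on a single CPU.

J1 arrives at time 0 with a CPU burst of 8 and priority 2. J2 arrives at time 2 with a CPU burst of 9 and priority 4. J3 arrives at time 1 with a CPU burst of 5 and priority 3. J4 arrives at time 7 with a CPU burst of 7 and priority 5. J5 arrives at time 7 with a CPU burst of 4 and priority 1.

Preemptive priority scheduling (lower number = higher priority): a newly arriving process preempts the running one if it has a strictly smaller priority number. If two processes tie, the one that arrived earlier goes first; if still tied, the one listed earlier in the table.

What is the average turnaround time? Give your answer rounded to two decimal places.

16.40

Schedule: | J1 0-7 | J5 7-11 | J1 11-12 | J3 12-17 | J2 17-26 | J4 26-33 |
Completion: J1=12  J2=26  J3=17  J4=33  J5=11
Turnaround (C−A): J1=12  J2=24  J3=16  J4=26  J5=4
Turnaround times: J1=12, J2=24, J3=16, J4=26, J5=4
Average turnaround = (12+24+16+26+4) / 5 = 82/5 = 16.40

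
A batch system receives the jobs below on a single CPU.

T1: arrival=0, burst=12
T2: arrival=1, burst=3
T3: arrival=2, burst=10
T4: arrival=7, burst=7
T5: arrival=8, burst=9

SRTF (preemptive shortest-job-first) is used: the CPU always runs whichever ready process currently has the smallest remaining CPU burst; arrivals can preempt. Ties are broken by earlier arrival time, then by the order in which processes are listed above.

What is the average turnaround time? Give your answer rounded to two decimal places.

18.40

Gantt: | T1 0-1 | T2 1-4 | T3 4-14 | T4 14-21 | T5 21-30 | T1 30-41 |
Completion: T1=41  T2=4  T3=14  T4=21  T5=30
Turnaround (C−A): T1=41  T2=3  T3=12  T4=14  T5=22
Turnaround times: T1=41, T2=3, T3=12, T4=14, T5=22
Average turnaround = (41+3+12+14+22) / 5 = 92/5 = 18.40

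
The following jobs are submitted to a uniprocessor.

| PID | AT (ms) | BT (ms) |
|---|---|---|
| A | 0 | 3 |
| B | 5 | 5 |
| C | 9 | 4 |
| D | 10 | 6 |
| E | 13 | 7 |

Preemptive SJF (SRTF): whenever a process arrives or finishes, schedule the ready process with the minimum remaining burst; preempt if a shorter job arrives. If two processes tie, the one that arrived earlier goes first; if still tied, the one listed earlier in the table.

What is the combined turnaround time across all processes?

Gantt: | A 0-3 | idle 3-5 | B 5-10 | C 10-14 | D 14-20 | E 20-27 |
Completion: A=3  B=10  C=14  D=20  E=27
Turnaround = completion − arrival: A=3, B=5, C=5, D=10, E=14
Total turnaround = 3 + 5 + 5 + 10 + 14 = 37

37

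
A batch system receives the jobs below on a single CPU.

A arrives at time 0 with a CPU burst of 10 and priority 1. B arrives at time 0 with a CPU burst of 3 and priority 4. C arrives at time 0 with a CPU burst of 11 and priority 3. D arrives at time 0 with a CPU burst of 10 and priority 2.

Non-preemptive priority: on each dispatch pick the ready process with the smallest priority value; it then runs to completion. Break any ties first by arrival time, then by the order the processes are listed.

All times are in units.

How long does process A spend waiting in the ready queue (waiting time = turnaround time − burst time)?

Gantt: | A 0-10 | D 10-20 | C 20-31 | B 31-34 |
Completion: A=10  B=34  C=31  D=20
Turnaround (C−A): A=10  B=34  C=31  D=20
Waiting(A) = turnaround − burst = 10 − 10 = 0

0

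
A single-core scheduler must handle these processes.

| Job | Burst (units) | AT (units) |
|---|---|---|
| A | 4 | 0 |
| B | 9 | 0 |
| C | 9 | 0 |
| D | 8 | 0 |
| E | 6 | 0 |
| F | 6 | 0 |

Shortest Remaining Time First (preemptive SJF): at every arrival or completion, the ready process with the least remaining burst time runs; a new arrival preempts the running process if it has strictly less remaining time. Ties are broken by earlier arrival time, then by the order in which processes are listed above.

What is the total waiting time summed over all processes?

87

Schedule: | A 0-4 | E 4-10 | F 10-16 | D 16-24 | B 24-33 | C 33-42 |
Completion: A=4  B=33  C=42  D=24  E=10  F=16
Turnaround (C−A): A=4  B=33  C=42  D=24  E=10  F=16
Waiting = turnaround − burst: A=0, B=24, C=33, D=16, E=4, F=10
Total waiting = 0 + 24 + 33 + 16 + 4 + 10 = 87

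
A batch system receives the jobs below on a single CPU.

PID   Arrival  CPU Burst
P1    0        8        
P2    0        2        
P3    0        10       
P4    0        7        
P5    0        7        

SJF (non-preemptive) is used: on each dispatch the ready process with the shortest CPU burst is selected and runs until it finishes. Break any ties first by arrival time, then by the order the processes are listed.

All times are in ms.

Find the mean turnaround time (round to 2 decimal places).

17.00

Gantt: | P2 0-2 | P4 2-9 | P5 9-16 | P1 16-24 | P3 24-34 |
Completion: P1=24  P2=2  P3=34  P4=9  P5=16
Turnaround times: P1=24, P2=2, P3=34, P4=9, P5=16
Average turnaround = (24+2+34+9+16) / 5 = 85/5 = 17.00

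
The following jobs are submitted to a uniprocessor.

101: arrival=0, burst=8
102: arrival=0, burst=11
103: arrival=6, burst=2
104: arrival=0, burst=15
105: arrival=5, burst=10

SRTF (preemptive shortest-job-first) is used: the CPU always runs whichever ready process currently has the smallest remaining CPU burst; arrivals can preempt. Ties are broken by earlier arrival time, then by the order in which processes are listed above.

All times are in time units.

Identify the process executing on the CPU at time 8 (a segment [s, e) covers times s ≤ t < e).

Schedule: | 101 0-8 | 103 8-10 | 105 10-20 | 102 20-31 | 104 31-46 |
Completion: 101=8  102=31  103=10  104=46  105=20

103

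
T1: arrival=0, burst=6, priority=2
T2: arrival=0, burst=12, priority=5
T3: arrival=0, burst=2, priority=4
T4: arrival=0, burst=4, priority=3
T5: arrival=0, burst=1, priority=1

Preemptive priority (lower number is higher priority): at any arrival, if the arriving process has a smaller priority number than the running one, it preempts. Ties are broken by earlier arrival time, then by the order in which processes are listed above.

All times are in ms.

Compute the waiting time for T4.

Schedule: | T5 0-1 | T1 1-7 | T4 7-11 | T3 11-13 | T2 13-25 |
Completion: T1=7  T2=25  T3=13  T4=11  T5=1
Turnaround (C−A): T1=7  T2=25  T3=13  T4=11  T5=1
Waiting(T4) = turnaround − burst = 11 − 4 = 7

7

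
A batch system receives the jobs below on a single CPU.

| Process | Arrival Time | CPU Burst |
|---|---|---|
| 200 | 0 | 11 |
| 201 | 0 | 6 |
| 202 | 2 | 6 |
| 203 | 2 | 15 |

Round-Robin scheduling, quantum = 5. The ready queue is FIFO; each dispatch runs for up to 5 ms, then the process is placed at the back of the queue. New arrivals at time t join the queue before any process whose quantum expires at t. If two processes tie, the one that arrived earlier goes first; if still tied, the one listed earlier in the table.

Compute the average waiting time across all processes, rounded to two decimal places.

Timeline: | 200 0-5 | 201 5-10 | 202 10-15 | 203 15-20 | 200 20-25 | 201 25-26 | 202 26-27 | 203 27-32 | 200 32-33 | 203 33-38 |
Completion: 200=33  201=26  202=27  203=38
Waiting times: 200=22, 201=20, 202=19, 203=21
Average waiting = (22+20+19+21) / 4 = 82/4 = 20.50

20.50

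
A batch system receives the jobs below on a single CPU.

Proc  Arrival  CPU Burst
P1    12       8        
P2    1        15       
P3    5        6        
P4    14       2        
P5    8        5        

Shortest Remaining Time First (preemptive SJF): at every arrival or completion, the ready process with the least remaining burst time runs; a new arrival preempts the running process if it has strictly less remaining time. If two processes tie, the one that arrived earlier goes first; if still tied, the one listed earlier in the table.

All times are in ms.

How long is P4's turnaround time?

4

Gantt: | idle 0-1 | P2 1-5 | P3 5-11 | P5 11-16 | P4 16-18 | P1 18-26 | P2 26-37 |
Completion: P1=26  P2=37  P3=11  P4=18  P5=16
Turnaround(P4) = completion − arrival = 18 − 14 = 4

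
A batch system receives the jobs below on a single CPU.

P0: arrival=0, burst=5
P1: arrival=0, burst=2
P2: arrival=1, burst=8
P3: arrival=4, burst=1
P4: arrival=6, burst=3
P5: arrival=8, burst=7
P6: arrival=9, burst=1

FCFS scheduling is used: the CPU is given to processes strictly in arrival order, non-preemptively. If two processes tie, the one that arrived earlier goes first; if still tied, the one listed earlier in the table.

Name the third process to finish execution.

P2

Gantt: | P0 0-5 | P1 5-7 | P2 7-15 | P3 15-16 | P4 16-19 | P5 19-26 | P6 26-27 |
Completion: P0=5  P1=7  P2=15  P3=16  P4=19  P5=26  P6=27
Finish order: P0 → P1 → P2 → P3 → P4 → P5 → P6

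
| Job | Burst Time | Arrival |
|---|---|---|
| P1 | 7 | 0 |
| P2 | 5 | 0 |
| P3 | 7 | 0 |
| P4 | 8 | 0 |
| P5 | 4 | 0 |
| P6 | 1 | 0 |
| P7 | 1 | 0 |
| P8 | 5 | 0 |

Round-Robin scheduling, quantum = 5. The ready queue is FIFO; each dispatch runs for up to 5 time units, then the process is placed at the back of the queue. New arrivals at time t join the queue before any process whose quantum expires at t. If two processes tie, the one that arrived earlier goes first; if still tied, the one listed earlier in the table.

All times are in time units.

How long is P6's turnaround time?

25

Gantt: | P1 0-5 | P2 5-10 | P3 10-15 | P4 15-20 | P5 20-24 | P6 24-25 | P7 25-26 | P8 26-31 | P1 31-33 | P3 33-35 | P4 35-38 |
Completion: P1=33  P2=10  P3=35  P4=38  P5=24  P6=25  P7=26  P8=31
Turnaround(P6) = completion − arrival = 25 − 0 = 25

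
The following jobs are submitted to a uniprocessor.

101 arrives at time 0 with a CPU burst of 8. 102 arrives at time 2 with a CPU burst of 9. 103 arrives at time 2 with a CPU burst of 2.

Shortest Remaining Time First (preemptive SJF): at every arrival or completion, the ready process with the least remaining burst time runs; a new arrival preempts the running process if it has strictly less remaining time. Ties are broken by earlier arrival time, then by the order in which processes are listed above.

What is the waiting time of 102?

8

Schedule: | 101 0-2 | 103 2-4 | 101 4-10 | 102 10-19 |
Completion: 101=10  102=19  103=4
Waiting(102) = turnaround − burst = 17 − 9 = 8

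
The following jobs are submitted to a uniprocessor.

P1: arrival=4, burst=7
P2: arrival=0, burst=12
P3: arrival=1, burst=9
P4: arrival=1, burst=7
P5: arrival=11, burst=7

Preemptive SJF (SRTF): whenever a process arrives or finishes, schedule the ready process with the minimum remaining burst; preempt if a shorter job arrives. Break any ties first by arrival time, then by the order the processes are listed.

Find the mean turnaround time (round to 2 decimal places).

Schedule: | P2 0-1 | P4 1-8 | P1 8-15 | P5 15-22 | P3 22-31 | P2 31-42 |
Completion: P1=15  P2=42  P3=31  P4=8  P5=22
Turnaround (C−A): P1=11  P2=42  P3=30  P4=7  P5=11
Turnaround times: P1=11, P2=42, P3=30, P4=7, P5=11
Average turnaround = (11+42+30+7+11) / 5 = 101/5 = 20.20

20.20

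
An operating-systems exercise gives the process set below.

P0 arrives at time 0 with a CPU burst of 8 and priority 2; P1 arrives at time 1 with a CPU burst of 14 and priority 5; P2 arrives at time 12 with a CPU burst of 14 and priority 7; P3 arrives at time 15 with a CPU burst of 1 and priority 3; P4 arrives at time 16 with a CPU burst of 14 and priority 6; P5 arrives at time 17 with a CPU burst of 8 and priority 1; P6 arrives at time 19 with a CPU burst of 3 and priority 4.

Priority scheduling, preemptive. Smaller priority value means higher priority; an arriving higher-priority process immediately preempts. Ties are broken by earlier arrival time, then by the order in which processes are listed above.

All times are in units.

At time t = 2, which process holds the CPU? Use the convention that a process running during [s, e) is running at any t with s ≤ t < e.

P0

Schedule: | P0 0-8 | P1 8-15 | P3 15-16 | P1 16-17 | P5 17-25 | P6 25-28 | P1 28-34 | P4 34-48 | P2 48-62 |
Completion: P0=8  P1=34  P2=62  P3=16  P4=48  P5=25  P6=28
Turnaround (C−A): P0=8  P1=33  P2=50  P3=1  P4=32  P5=8  P6=9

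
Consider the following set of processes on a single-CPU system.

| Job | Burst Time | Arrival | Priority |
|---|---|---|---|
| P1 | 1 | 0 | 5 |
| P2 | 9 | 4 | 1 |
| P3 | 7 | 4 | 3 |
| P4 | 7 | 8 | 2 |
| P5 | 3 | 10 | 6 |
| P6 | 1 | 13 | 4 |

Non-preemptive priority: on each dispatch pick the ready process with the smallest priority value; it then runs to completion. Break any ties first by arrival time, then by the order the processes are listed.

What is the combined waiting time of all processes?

Schedule: | P1 0-1 | idle 1-4 | P2 4-13 | P4 13-20 | P3 20-27 | P6 27-28 | P5 28-31 |
Completion: P1=1  P2=13  P3=27  P4=20  P5=31  P6=28
Turnaround (C−A): P1=1  P2=9  P3=23  P4=12  P5=21  P6=15
Waiting = turnaround − burst: P1=0, P2=0, P3=16, P4=5, P5=18, P6=14
Total waiting = 0 + 0 + 16 + 5 + 18 + 14 = 53

53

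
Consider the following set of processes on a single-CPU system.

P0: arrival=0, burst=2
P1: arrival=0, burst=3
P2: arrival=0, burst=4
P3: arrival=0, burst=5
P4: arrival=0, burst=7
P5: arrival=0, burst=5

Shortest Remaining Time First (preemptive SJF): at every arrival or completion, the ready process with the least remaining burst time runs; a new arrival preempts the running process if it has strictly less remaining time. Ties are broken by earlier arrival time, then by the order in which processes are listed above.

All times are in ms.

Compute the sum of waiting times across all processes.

Gantt: | P0 0-2 | P1 2-5 | P2 5-9 | P3 9-14 | P5 14-19 | P4 19-26 |
Completion: P0=2  P1=5  P2=9  P3=14  P4=26  P5=19
Turnaround (C−A): P0=2  P1=5  P2=9  P3=14  P4=26  P5=19
Waiting = turnaround − burst: P0=0, P1=2, P2=5, P3=9, P4=19, P5=14
Total waiting = 0 + 2 + 5 + 9 + 19 + 14 = 49

49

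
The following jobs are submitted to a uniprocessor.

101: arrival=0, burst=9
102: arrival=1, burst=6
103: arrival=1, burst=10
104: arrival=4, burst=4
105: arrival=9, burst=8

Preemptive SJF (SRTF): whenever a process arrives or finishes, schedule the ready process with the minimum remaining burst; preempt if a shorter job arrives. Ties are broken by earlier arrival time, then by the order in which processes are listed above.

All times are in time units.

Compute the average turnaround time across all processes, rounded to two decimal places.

17.20

Schedule: | 101 0-1 | 102 1-7 | 104 7-11 | 101 11-19 | 105 19-27 | 103 27-37 |
Completion: 101=19  102=7  103=37  104=11  105=27
Turnaround (C−A): 101=19  102=6  103=36  104=7  105=18
Turnaround times: 101=19, 102=6, 103=36, 104=7, 105=18
Average turnaround = (19+6+36+7+18) / 5 = 86/5 = 17.20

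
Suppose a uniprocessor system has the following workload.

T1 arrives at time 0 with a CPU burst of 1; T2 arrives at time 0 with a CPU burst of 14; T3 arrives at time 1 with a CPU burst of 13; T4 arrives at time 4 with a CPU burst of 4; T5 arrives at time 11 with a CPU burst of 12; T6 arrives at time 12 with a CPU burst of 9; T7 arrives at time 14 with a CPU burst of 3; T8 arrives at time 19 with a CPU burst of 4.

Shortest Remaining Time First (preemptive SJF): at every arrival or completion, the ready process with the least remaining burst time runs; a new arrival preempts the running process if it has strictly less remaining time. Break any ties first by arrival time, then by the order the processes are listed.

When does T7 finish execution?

17

Gantt: | T1 0-1 | T3 1-4 | T4 4-8 | T3 8-14 | T7 14-17 | T3 17-21 | T8 21-25 | T6 25-34 | T5 34-46 | T2 46-60 |
Completion: T1=1  T2=60  T3=21  T4=8  T5=46  T6=34  T7=17  T8=25
Turnaround (C−A): T1=1  T2=60  T3=20  T4=4  T5=35  T6=22  T7=3  T8=6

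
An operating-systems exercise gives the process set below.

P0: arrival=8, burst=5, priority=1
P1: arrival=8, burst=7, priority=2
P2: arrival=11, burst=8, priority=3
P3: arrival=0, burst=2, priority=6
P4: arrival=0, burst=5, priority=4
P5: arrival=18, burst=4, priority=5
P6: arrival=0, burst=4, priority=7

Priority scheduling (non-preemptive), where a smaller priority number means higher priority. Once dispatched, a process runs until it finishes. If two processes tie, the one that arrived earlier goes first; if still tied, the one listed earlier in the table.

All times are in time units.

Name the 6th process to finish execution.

P2

Timeline: | P4 0-5 | P3 5-7 | P6 7-11 | P0 11-16 | P1 16-23 | P2 23-31 | P5 31-35 |
Completion: P0=16  P1=23  P2=31  P3=7  P4=5  P5=35  P6=11
Turnaround (C−A): P0=8  P1=15  P2=20  P3=7  P4=5  P5=17  P6=11
Finish order: P4 → P3 → P6 → P0 → P1 → P2 → P5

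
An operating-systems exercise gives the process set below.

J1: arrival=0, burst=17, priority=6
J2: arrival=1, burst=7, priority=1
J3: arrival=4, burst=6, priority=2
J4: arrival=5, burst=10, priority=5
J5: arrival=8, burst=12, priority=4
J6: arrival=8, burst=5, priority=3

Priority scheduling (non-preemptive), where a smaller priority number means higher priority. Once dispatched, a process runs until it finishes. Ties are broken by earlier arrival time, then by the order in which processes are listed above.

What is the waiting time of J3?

20

Gantt: | J1 0-17 | J2 17-24 | J3 24-30 | J6 30-35 | J5 35-47 | J4 47-57 |
Completion: J1=17  J2=24  J3=30  J4=57  J5=47  J6=35
Waiting(J3) = turnaround − burst = 26 − 6 = 20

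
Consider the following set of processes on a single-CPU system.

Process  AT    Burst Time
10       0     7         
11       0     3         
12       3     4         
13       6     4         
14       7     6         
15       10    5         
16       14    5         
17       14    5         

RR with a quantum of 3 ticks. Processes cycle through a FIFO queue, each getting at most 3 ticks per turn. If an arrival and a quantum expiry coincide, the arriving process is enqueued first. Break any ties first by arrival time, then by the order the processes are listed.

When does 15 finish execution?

35

Schedule: | 10 0-3 | 11 3-6 | 12 6-9 | 10 9-12 | 13 12-15 | 14 15-18 | 12 18-19 | 15 19-22 | 10 22-23 | 16 23-26 | 17 26-29 | 13 29-30 | 14 30-33 | 15 33-35 | 16 35-37 | 17 37-39 |
Completion: 10=23  11=6  12=19  13=30  14=33  15=35  16=37  17=39
Turnaround (C−A): 10=23  11=6  12=16  13=24  14=26  15=25  16=23  17=25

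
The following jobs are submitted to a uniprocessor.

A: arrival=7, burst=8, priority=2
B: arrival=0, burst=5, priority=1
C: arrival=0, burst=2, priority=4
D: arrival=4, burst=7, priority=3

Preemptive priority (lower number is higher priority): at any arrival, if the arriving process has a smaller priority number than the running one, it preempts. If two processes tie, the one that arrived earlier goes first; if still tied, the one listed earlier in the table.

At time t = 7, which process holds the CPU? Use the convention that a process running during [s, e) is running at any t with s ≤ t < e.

Schedule: | B 0-5 | D 5-7 | A 7-15 | D 15-20 | C 20-22 |
Completion: A=15  B=5  C=22  D=20
Turnaround (C−A): A=8  B=5  C=22  D=16

A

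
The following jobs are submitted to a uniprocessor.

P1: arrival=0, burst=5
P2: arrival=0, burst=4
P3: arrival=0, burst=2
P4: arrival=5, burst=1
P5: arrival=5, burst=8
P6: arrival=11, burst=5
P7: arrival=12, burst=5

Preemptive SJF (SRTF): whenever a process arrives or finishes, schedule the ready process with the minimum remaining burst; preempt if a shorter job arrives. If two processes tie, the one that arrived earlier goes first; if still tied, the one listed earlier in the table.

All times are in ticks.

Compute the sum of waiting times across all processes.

33

Gantt: | P3 0-2 | P2 2-6 | P4 6-7 | P1 7-12 | P6 12-17 | P7 17-22 | P5 22-30 |
Completion: P1=12  P2=6  P3=2  P4=7  P5=30  P6=17  P7=22
Waiting = turnaround − burst: P1=7, P2=2, P3=0, P4=1, P5=17, P6=1, P7=5
Total waiting = 7 + 2 + 0 + 1 + 17 + 1 + 5 = 33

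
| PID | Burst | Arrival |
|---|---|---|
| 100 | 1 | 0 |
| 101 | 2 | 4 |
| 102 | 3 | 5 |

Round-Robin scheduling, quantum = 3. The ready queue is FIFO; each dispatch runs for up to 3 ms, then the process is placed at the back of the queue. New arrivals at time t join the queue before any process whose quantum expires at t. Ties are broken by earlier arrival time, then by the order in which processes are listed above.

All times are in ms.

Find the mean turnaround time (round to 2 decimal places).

Schedule: | 100 0-1 | idle 1-4 | 101 4-6 | 102 6-9 |
Completion: 100=1  101=6  102=9
Turnaround times: 100=1, 101=2, 102=4
Average turnaround = (1+2+4) / 3 = 7/3 = 2.33

2.33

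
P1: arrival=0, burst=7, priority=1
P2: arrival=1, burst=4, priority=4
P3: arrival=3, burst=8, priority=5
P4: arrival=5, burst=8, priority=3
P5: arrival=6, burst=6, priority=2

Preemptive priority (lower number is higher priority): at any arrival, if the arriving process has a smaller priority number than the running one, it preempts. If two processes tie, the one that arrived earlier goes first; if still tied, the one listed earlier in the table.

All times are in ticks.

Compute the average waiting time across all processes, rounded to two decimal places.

Timeline: | P1 0-7 | P5 7-13 | P4 13-21 | P2 21-25 | P3 25-33 |
Completion: P1=7  P2=25  P3=33  P4=21  P5=13
Turnaround (C−A): P1=7  P2=24  P3=30  P4=16  P5=7
Waiting times: P1=0, P2=20, P3=22, P4=8, P5=1
Average waiting = (0+20+22+8+1) / 5 = 51/5 = 10.20

10.20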